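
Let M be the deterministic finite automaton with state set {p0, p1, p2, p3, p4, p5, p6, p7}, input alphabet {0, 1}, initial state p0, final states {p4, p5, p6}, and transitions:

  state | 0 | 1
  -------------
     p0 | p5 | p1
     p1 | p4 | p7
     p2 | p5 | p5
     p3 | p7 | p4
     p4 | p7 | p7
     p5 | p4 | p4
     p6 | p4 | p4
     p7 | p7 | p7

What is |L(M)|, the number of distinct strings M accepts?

4

The useful subgraph on states {p0, p1, p4, p5} is acyclic, so L(M) is finite; the longest accepting path visits 3 useful states, giving maximum string length 2.
Counting accepting paths from p0 by length: 1 of length 1, 3 of length 2. Total 4.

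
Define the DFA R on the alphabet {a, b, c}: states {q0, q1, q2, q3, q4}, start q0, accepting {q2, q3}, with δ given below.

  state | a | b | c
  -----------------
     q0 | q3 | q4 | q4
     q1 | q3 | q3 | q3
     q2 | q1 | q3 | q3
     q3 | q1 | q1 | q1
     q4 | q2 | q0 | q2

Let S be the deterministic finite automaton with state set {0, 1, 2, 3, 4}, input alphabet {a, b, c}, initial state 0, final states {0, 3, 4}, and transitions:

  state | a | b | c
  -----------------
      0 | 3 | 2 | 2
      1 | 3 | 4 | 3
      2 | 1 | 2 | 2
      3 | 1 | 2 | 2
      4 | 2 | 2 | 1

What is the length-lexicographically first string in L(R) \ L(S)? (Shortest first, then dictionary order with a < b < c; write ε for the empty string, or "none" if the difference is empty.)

The string ba is accepted by R but not by S.
No shorter string lies in the difference, and ba is the lexicographically first length-2 string in L(R) \ L(S).

ba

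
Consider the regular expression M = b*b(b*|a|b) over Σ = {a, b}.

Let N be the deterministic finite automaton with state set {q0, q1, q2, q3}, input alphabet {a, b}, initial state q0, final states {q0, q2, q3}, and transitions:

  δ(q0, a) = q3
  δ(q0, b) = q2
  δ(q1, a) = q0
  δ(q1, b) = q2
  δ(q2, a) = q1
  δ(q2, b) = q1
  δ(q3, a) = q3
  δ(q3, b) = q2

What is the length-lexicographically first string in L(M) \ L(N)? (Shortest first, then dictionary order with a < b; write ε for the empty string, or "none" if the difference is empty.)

ba

The string ba is accepted by M but not by N.
No shorter string lies in the difference, and ba is the lexicographically first length-2 string in L(M) \ L(N).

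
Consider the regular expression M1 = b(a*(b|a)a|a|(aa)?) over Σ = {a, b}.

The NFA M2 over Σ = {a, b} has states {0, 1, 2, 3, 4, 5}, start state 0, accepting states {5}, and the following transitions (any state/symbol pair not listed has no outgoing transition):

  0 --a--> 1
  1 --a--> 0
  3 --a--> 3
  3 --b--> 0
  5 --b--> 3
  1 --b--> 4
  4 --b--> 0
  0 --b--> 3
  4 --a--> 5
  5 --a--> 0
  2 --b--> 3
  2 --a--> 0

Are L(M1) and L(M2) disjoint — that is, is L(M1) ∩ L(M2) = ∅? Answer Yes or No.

Converting the expression M1 to a DFA (subset construction, then merging equivalent states) gives the minimal DFA with states {r0, r1, r2, r3, r4}, start state r0, accepting states {r2, r4} and transitions r0: a→r1, b→r2; r1: a→r1, b→r1; r2: a→r2, b→r3; r3: a→r4, b→r1; r4: a→r1, b→r1.
Exploring the product automaton M1 × M2 from the start pair (r0, 0), following both machines on each input symbol, reaches 9 state pairs: (r0, 0), (r1, 1), (r2, 3), (r1, 0), (r1, 4), (r3, 0), (r1, 3), (r1, 5), (r4, 1).
M1 accepts in {r2, r4} and M2 accepts in {5}; no reachable pair has both components accepting, so no string drives both machines to acceptance simultaneously and L(M1) ∩ L(M2) = ∅.
So no string is accepted by both, and the intersection is empty.

Yes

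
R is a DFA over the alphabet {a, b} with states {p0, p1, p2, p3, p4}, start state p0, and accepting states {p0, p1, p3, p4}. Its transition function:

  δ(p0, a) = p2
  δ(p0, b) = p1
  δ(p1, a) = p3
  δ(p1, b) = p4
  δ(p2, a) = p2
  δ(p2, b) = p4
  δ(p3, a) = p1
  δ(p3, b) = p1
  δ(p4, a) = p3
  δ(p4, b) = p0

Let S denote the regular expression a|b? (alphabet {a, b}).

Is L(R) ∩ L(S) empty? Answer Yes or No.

The empty string ε is accepted by both R and S.
Hence L(R) ∩ L(S) ≠ ∅.

No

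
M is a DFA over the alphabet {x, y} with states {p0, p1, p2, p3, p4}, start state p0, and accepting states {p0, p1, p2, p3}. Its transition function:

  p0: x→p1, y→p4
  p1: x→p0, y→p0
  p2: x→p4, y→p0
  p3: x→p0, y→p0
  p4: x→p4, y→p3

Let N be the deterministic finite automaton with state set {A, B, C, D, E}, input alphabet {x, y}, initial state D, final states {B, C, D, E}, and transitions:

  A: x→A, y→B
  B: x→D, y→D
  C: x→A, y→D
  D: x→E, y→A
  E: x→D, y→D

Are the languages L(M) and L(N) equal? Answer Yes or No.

Yes

Exploring the product automaton M × N from the start pair (p0, D), following both machines on each input symbol, reaches 4 state pairs: (p0, D), (p1, E), (p4, A), (p3, B).
M accepts in {p0, p1, p2, p3} and N accepts in {B, C, D, E}. In every reachable pair the two components are either both accepting — (p0, D), (p1, E), (p3, B) — or both non-accepting, so no string is accepted by exactly one of the machines: L(M) \ L(N) and L(N) \ L(M) are both empty.
Hence every string is accepted by M iff it is accepted by N, and the two languages coincide.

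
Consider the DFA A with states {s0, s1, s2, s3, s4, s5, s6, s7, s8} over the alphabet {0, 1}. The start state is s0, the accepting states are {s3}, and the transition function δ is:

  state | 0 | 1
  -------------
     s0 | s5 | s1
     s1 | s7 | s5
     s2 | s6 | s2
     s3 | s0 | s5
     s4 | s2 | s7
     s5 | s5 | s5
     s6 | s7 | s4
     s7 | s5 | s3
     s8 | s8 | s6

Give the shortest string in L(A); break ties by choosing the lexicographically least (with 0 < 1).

101

A breadth-first search from s0 reaches an accepting state first via the path s0 → s1 → s7 → s3 on input 101.
No string of length < 3 is accepted (BFS exhausts all shorter strings without reaching an accepting state), and 101 is the lexicographically least accepting string of length 3.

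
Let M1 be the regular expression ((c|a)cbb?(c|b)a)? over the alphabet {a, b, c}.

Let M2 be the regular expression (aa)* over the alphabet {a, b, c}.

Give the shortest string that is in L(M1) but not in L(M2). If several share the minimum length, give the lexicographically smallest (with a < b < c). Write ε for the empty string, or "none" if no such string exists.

acbba

The string acbba is accepted by M1 but not by M2.
No shorter string lies in the difference, and acbba is the lexicographically first length-5 string in L(M1) \ L(M2).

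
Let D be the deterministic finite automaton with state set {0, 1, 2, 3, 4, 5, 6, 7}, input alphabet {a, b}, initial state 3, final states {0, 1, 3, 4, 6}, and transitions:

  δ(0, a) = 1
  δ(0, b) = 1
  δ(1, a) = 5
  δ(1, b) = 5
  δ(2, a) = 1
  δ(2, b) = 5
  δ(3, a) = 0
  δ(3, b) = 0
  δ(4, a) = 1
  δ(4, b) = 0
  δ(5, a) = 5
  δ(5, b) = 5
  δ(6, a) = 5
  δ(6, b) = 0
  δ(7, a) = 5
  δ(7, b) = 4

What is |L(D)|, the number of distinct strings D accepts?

7

The useful subgraph on states {0, 1, 3} is acyclic, so L(D) is finite; the longest accepting path visits 3 useful states, giving maximum string length 2.
Counting accepting paths from 3 by length: 1 of length 0, 2 of length 1, 4 of length 2. Total 7.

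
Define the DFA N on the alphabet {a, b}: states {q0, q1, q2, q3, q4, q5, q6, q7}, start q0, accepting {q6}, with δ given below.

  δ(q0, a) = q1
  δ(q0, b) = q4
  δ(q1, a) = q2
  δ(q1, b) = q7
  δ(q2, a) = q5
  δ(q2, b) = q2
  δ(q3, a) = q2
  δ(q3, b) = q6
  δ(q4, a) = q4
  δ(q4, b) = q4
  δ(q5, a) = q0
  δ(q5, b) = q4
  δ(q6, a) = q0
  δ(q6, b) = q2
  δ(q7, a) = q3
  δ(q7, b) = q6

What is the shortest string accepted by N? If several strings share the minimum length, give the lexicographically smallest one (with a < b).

A breadth-first search from q0 reaches an accepting state first via the path q0 → q1 → q7 → q6 on input abb.
No string of length < 3 is accepted (BFS exhausts all shorter strings without reaching an accepting state), and abb is the lexicographically least accepting string of length 3.

abb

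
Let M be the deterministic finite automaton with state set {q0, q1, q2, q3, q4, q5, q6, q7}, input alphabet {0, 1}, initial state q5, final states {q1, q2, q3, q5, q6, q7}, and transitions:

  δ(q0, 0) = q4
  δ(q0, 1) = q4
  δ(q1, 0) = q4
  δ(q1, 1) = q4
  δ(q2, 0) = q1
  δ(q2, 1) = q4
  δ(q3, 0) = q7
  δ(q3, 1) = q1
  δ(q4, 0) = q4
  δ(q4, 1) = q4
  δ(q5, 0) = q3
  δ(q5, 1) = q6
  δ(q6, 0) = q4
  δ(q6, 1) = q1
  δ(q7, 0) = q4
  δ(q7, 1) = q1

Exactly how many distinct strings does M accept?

7

The useful subgraph on states {q1, q3, q5, q6, q7} is acyclic, so L(M) is finite; the longest accepting path visits 4 useful states, giving maximum string length 3.
Counting accepting paths from q5 by length: 1 of length 0, 2 of length 1, 3 of length 2, 1 of length 3. Total 7.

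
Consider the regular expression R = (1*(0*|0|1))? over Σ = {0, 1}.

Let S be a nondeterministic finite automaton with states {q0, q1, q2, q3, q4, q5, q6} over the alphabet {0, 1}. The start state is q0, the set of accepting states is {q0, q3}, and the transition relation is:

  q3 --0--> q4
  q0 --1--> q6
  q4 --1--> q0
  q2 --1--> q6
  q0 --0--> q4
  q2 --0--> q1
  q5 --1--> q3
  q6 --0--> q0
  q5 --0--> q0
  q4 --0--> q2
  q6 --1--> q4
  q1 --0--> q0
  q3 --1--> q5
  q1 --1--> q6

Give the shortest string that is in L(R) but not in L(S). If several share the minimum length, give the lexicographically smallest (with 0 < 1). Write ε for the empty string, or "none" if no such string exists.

The string 0 is accepted by R but not by S.
No shorter string lies in the difference, and 0 is the lexicographically first length-1 string in L(R) \ L(S).

0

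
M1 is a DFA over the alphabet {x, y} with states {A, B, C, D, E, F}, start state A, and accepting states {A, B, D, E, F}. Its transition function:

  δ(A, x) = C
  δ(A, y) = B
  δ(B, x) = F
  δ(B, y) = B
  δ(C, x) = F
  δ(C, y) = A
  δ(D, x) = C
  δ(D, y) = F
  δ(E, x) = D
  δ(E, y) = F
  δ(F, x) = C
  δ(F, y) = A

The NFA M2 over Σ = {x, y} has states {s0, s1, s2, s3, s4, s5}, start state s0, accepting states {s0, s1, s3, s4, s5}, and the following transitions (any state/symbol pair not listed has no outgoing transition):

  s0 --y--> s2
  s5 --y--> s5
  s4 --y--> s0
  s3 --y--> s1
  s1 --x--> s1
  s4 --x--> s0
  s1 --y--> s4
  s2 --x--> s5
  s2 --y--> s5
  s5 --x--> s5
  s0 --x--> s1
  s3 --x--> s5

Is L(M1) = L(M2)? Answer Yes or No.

The string y is accepted by M1 but rejected by M2.
So L(M1) ≠ L(M2).

No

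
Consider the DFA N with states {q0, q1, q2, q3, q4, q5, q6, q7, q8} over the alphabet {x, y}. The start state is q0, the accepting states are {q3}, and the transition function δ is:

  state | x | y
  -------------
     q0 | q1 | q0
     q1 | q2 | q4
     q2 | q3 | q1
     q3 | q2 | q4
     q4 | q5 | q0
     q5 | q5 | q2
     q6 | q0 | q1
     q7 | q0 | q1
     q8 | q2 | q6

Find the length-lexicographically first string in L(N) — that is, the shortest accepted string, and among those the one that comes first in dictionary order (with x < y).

A breadth-first search from q0 reaches an accepting state first via the path q0 → q1 → q2 → q3 on input xxx.
No string of length < 3 is accepted (BFS exhausts all shorter strings without reaching an accepting state), and xxx is the lexicographically least accepting string of length 3.

xxx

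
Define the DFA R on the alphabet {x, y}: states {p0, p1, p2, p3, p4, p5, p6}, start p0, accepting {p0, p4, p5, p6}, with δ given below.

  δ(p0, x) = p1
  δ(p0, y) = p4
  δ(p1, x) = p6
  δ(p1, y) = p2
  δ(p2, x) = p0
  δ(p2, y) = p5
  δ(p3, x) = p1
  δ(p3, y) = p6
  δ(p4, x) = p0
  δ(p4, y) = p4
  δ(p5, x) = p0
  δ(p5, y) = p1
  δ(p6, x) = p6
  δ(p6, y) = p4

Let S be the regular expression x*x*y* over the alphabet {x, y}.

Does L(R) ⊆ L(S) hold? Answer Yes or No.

The string yx is in L(R) but not in L(S).
So L(R) ⊄ L(S).

No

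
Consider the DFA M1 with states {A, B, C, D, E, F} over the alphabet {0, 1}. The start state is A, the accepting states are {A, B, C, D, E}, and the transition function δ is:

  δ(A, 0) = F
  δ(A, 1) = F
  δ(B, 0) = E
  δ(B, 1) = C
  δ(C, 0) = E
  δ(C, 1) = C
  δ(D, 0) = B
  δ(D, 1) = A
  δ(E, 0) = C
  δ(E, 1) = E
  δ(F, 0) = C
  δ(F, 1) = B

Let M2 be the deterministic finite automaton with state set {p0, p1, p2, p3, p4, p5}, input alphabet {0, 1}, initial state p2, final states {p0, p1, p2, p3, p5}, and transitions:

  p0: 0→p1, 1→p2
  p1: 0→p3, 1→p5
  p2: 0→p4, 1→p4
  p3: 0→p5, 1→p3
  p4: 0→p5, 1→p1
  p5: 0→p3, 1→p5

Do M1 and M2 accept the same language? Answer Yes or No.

Exploring the product automaton M1 × M2 from the start pair (A, p2), following both machines on each input symbol, reaches 5 state pairs: (A, p2), (F, p4), (C, p5), (B, p1), (E, p3).
M1 accepts in {A, B, C, D, E} and M2 accepts in {p0, p1, p2, p3, p5}. In every reachable pair the two components are either both accepting — (A, p2), (C, p5), (B, p1), (E, p3) — or both non-accepting, so no string is accepted by exactly one of the machines: L(M1) \ L(M2) and L(M2) \ L(M1) are both empty.
Hence every string is accepted by M1 iff it is accepted by M2, and the two languages coincide.

Yes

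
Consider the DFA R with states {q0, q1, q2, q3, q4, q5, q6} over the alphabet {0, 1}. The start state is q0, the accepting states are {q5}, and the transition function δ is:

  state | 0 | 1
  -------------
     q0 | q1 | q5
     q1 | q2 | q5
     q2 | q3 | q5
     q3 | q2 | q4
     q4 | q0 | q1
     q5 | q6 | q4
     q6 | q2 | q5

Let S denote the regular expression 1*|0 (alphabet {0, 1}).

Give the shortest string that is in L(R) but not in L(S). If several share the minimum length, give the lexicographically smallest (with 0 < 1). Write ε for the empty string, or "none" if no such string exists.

01

The string 01 is accepted by R but not by S.
No shorter string lies in the difference, and 01 is the lexicographically first length-2 string in L(R) \ L(S).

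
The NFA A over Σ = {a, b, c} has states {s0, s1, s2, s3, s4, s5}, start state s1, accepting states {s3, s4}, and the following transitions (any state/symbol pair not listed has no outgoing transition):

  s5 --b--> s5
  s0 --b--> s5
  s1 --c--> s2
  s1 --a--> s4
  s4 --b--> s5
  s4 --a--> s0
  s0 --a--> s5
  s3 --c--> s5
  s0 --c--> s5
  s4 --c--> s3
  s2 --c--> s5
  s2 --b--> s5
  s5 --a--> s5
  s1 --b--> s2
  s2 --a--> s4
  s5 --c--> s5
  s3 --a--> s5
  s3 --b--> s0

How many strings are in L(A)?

The useful subgraph on states {s1, s2, s3, s4} is acyclic, so L(A) is finite; the longest accepting path visits 4 useful states, giving maximum string length 3.
Counting accepting paths from s1 by length: 1 of length 1, 3 of length 2, 2 of length 3. Total 6.

6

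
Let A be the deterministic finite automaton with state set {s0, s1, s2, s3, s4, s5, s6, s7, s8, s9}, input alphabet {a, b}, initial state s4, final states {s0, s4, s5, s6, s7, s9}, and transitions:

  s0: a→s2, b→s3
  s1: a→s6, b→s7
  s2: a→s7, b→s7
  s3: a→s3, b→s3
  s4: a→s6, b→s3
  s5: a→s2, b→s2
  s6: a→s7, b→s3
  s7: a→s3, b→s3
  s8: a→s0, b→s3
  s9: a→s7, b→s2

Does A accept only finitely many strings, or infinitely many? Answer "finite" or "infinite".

finite

The useful states (reachable from s4 and able to reach an accepting state) are {s4, s6, s7}.
Restricted to these states the transition graph has no cycle, so every accepting path has bounded length and L is finite.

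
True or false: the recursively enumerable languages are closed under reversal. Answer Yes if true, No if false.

Yes

Reverse the input and run the recogniser for L on it; this accepts exactly Lᴿ.
So the recursively enumerable languages are closed under reversal.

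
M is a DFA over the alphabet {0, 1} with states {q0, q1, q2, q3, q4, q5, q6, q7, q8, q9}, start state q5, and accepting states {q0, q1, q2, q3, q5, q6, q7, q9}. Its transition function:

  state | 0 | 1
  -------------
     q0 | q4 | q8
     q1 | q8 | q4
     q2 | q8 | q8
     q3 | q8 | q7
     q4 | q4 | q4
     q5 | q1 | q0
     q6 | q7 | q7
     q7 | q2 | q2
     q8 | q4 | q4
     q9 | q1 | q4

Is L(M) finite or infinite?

The useful states (reachable from q5 and able to reach an accepting state) are {q0, q1, q5}.
Restricted to these states the transition graph has no cycle, so every accepting path has bounded length and L is finite.

finite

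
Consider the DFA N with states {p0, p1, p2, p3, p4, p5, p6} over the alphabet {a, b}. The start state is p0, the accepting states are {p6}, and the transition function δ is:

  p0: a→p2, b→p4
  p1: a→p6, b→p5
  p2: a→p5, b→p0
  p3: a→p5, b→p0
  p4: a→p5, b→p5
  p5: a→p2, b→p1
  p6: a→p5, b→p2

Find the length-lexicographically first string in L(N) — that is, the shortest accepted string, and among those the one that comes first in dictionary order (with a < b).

A breadth-first search from p0 reaches an accepting state first via the path p0 → p2 → p5 → p1 → p6 on input aaba.
No string of length < 4 is accepted (BFS exhausts all shorter strings without reaching an accepting state), and aaba is the lexicographically least accepting string of length 4.

aaba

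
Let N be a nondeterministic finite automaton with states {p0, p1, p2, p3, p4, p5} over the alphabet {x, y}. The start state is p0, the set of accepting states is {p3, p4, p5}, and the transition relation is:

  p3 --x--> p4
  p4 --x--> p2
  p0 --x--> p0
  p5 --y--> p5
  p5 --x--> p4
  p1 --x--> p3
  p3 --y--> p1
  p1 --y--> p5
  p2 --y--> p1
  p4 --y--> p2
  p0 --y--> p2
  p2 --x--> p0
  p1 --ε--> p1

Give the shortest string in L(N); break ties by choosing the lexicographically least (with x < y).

A breadth-first search from p0 reaches an accepting state first via the path p0 → p2 → p1 → p3 on input yyx.
No string of length < 3 is accepted (BFS exhausts all shorter strings without reaching an accepting state), and yyx is the lexicographically least accepting string of length 3.

yyx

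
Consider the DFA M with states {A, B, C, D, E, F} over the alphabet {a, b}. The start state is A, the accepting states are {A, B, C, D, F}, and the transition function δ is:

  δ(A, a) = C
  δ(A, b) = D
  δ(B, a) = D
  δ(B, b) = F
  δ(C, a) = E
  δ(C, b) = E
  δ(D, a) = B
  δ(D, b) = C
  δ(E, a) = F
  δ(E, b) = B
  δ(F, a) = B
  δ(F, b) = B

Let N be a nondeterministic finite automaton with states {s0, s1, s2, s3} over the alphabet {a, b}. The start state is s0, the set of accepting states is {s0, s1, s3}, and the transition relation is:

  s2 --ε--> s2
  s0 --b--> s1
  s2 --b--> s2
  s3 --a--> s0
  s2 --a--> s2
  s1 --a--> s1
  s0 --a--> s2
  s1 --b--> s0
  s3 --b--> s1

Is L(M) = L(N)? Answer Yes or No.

The string a is accepted by M but rejected by N.
So L(M) ≠ L(N).

No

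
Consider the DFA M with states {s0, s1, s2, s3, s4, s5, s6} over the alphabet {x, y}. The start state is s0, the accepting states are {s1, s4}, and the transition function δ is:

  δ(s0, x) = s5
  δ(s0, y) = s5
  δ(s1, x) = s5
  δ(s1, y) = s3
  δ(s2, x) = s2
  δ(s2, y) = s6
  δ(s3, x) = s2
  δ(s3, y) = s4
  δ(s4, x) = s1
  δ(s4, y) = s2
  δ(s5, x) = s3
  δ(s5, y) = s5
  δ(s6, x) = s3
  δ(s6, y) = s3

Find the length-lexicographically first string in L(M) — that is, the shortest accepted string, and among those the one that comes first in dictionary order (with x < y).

xxy

A breadth-first search from s0 reaches an accepting state first via the path s0 → s5 → s3 → s4 on input xxy.
No string of length < 3 is accepted (BFS exhausts all shorter strings without reaching an accepting state), and xxy is the lexicographically least accepting string of length 3.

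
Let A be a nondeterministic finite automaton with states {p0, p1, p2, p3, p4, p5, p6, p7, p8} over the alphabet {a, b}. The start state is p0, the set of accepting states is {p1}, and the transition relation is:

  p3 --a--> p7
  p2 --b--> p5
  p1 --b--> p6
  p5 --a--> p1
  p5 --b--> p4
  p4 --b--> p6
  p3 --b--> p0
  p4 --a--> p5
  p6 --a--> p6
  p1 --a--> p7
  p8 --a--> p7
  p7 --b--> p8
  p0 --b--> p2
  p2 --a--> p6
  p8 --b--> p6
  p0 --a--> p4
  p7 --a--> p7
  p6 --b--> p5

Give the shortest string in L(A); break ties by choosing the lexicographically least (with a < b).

aaa

A breadth-first search from p0 reaches an accepting state first via the path p0 → p4 → p5 → p1 on input aaa.
No string of length < 3 is accepted (BFS exhausts all shorter strings without reaching an accepting state), and aaa is the lexicographically least accepting string of length 3.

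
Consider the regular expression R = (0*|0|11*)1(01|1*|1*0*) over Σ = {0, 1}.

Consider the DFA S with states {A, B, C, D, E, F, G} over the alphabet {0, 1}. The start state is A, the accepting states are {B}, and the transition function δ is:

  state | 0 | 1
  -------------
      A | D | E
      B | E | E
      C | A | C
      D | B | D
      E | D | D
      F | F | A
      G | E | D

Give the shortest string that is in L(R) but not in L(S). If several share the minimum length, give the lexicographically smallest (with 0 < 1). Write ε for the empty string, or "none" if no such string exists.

The string 1 is accepted by R but not by S.
No shorter string lies in the difference, and 1 is the lexicographically first length-1 string in L(R) \ L(S).

1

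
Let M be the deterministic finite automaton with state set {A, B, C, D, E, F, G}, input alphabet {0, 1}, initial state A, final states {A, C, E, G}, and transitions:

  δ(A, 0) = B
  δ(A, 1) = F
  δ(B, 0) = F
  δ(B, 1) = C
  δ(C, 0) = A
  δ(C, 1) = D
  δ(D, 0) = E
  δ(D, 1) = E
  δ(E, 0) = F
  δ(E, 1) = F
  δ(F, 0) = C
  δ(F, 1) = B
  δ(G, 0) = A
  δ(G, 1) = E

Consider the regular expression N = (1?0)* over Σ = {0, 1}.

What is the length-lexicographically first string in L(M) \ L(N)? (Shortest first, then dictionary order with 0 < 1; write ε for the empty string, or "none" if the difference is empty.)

The string 01 is accepted by M but not by N.
No shorter string lies in the difference, and 01 is the lexicographically first length-2 string in L(M) \ L(N).

01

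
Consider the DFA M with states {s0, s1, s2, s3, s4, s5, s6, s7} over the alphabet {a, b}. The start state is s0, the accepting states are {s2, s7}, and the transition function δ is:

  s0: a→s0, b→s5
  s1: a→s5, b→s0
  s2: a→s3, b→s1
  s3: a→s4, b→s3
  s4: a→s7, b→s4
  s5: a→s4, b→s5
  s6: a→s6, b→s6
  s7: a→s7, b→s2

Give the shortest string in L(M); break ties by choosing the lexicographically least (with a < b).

A breadth-first search from s0 reaches an accepting state first via the path s0 → s5 → s4 → s7 on input baa.
No string of length < 3 is accepted (BFS exhausts all shorter strings without reaching an accepting state), and baa is the lexicographically least accepting string of length 3.

baa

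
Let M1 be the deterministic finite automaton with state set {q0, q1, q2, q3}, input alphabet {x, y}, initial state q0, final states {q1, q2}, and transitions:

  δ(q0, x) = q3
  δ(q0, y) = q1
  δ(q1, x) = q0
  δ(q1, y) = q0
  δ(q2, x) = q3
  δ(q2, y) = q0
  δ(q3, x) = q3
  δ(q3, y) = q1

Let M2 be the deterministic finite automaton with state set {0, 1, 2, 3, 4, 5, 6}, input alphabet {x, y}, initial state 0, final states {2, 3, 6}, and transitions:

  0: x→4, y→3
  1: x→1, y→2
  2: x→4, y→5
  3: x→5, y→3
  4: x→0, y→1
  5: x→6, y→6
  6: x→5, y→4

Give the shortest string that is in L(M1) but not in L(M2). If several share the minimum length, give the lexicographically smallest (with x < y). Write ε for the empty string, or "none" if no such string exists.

xy

The string xy is accepted by M1 but not by M2.
No shorter string lies in the difference, and xy is the lexicographically first length-2 string in L(M1) \ L(M2).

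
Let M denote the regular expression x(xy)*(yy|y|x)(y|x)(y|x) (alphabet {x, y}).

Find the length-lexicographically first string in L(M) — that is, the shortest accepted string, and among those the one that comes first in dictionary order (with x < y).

xxxx

By inspection of the expression, no string of length less than 4 matches, and xxxx is the lexicographically first match of length 4.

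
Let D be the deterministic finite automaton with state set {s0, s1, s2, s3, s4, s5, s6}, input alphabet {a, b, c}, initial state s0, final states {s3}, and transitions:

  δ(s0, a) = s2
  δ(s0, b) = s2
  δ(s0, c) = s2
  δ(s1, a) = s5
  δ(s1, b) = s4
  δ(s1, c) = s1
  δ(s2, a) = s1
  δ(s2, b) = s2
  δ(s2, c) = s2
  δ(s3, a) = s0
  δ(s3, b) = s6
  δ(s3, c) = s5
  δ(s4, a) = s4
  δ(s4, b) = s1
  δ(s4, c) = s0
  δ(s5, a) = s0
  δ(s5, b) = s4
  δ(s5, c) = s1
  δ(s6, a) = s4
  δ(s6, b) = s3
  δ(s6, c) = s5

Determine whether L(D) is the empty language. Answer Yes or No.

Yes

The states reachable from the start state are {s0, s1, s2, s4, s5}.
None of the accepting states {s3} is reachable, so no string is accepted and L(D) = ∅.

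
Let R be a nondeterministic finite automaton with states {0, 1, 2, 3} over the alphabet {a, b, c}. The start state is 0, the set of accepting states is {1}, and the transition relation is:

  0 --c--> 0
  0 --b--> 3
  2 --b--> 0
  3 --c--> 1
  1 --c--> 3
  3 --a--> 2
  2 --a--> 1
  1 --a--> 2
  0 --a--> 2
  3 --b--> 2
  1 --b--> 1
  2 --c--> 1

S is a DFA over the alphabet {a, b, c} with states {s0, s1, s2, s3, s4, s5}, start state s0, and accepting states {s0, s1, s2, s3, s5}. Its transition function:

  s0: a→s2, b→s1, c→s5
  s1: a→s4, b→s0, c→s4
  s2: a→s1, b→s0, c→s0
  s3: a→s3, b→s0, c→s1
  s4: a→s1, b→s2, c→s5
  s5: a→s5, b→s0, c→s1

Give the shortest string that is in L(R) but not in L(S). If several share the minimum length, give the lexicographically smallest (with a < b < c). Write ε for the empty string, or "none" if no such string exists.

bc

The string bc is accepted by R but not by S.
No shorter string lies in the difference, and bc is the lexicographically first length-2 string in L(R) \ L(S).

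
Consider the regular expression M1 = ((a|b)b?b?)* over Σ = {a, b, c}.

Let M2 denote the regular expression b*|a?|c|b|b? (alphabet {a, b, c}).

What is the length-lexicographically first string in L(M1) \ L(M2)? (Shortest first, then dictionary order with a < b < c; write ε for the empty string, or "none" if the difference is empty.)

The string aa is accepted by M1 but not by M2.
No shorter string lies in the difference, and aa is the lexicographically first length-2 string in L(M1) \ L(M2).

aa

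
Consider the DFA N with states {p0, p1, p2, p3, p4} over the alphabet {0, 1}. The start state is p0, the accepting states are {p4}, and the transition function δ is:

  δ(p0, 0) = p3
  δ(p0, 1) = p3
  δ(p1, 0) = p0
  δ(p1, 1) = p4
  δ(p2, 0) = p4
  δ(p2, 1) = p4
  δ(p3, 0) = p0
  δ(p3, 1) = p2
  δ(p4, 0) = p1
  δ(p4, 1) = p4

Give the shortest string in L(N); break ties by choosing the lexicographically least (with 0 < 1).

A breadth-first search from p0 reaches an accepting state first via the path p0 → p3 → p2 → p4 on input 010.
No string of length < 3 is accepted (BFS exhausts all shorter strings without reaching an accepting state), and 010 is the lexicographically least accepting string of length 3.

010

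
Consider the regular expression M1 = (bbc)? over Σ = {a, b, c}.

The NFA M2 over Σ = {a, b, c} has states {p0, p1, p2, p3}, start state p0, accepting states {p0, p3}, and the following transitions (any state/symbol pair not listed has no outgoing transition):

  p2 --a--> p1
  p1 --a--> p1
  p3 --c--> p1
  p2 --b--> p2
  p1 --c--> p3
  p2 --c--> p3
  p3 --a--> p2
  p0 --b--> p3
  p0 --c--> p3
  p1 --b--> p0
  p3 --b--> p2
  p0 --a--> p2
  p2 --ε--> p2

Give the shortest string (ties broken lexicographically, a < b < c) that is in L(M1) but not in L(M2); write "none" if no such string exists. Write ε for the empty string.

Converting the expression M1 to a DFA (subset construction, then merging equivalent states) gives the minimal DFA with states {r0, r1, r2, r3, r4}, start state r0, accepting states {r0, r4} and transitions r0: a→r1, b→r2, c→r1; r1: a→r1, b→r1, c→r1; r2: a→r1, b→r3, c→r1; r3: a→r1, b→r1, c→r4; r4: a→r1, b→r1, c→r1.
Exploring the product automaton M1 × M2 from the start pair (r0, p0), following both machines on each input symbol, reaches 8 state pairs: (r0, p0), (r1, p2), (r2, p3), (r1, p3), (r1, p1), (r3, p2), (r1, p0), (r4, p3).
M1 accepts in {r0, r4} and M2 accepts in {p0, p3}. The reachable pairs whose M1-component is accepting are (r0, p0), (r4, p3); in each of them the M2-component is accepting too, so the product for L(M1) \ L(M2) (M1-component accepting, M2-component rejecting) has no reachable accepting pair and the difference is empty.
So every string accepted by M1 is also accepted by M2: L(M1) \ L(M2) = ∅ and there is no such string.

none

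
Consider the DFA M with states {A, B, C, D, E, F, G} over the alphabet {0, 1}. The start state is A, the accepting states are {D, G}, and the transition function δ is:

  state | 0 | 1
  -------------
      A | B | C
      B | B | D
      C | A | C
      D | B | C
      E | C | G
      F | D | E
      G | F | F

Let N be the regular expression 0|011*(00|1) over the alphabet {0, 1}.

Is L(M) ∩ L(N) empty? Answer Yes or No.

Converting the expression N to a DFA (subset construction, then merging equivalent states) gives the minimal DFA with states {n0, n1, n2, n3, n4, n5, n6}, start state n0, accepting states {n1, n5, n6} and transitions n0: 0→n1, 1→n2; n1: 0→n2, 1→n3; n2: 0→n2, 1→n2; n3: 0→n4, 1→n5; n4: 0→n6, 1→n2; n5: 0→n4, 1→n5; n6: 0→n2, 1→n2.
Exploring the product automaton M × N from the start pair (A, n0), following both machines on each input symbol, reaches 11 state pairs: (A, n0), (B, n1), (C, n2), (B, n2), (D, n3), (A, n2), (D, n2), (B, n4), (C, n5), (B, n6), (A, n4).
M accepts in {D, G} and N accepts in {n1, n5, n6}; no reachable pair has both components accepting, so no string drives both machines to acceptance simultaneously and L(M) ∩ L(N) = ∅.
So no string is accepted by both, and the intersection is empty.

Yes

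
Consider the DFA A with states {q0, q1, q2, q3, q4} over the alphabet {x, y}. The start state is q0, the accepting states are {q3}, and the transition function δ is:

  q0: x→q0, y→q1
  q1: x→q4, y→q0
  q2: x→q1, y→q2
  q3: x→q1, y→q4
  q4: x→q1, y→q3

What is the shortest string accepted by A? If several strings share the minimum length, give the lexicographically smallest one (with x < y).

yxy

A breadth-first search from q0 reaches an accepting state first via the path q0 → q1 → q4 → q3 on input yxy.
No string of length < 3 is accepted (BFS exhausts all shorter strings without reaching an accepting state), and yxy is the lexicographically least accepting string of length 3.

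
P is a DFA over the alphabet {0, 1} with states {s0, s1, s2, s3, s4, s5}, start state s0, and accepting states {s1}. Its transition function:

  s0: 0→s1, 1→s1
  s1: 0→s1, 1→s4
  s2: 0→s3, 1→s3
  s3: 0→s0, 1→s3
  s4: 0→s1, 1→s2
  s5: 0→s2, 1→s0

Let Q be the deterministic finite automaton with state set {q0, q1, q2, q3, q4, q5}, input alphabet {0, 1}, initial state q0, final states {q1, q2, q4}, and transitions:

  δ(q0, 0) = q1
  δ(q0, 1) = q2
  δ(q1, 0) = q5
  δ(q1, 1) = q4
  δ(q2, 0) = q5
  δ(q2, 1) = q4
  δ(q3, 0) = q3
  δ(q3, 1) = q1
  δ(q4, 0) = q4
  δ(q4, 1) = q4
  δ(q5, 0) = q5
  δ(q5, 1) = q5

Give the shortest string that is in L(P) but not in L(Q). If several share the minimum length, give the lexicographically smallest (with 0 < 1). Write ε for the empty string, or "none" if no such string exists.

00

The string 00 is accepted by P but not by Q.
No shorter string lies in the difference, and 00 is the lexicographically first length-2 string in L(P) \ L(Q).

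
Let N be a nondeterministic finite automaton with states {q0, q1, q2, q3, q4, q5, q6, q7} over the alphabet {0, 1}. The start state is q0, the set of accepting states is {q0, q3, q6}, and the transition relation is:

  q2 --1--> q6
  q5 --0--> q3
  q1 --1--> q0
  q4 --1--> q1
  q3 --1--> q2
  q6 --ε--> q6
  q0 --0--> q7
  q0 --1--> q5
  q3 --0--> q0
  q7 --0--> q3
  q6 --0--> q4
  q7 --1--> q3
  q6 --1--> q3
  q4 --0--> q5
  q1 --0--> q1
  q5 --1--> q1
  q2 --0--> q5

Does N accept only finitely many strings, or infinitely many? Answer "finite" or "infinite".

infinite

State q0 is reachable from the start and can reach an accepting state, and it lies on the cycle q0 → q5 → q1 → q0.
Traversing that cycle any number of times yields accepted strings of unbounded length, so the language is infinite.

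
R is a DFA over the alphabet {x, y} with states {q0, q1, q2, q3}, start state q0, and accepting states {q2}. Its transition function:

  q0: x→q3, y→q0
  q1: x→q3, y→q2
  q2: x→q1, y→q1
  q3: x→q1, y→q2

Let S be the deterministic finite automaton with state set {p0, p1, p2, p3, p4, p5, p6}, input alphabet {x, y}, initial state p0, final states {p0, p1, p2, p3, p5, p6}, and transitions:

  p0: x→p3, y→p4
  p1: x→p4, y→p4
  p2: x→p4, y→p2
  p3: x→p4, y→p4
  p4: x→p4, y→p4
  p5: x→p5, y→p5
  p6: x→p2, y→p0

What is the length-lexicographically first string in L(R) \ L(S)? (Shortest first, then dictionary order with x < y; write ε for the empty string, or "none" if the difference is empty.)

xy

The string xy is accepted by R but not by S.
No shorter string lies in the difference, and xy is the lexicographically first length-2 string in L(R) \ L(S).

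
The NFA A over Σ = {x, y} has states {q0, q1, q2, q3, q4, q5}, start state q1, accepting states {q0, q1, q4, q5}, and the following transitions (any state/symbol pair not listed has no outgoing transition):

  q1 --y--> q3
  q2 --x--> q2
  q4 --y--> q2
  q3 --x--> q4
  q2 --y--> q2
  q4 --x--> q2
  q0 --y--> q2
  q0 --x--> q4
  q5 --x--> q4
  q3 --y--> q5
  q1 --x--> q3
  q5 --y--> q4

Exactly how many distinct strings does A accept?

9

The useful subgraph on states {q1, q3, q4, q5} is acyclic, so L(A) is finite; the longest accepting path visits 4 useful states, giving maximum string length 3.
Counting accepting paths from q1 by length: 1 of length 0, 4 of length 2, 4 of length 3. Total 9.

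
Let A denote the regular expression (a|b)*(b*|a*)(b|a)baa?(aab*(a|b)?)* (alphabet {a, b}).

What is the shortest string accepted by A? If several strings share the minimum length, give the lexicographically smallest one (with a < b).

By inspection of the expression, no string of length less than 3 matches, and aba is the lexicographically first match of length 3.

aba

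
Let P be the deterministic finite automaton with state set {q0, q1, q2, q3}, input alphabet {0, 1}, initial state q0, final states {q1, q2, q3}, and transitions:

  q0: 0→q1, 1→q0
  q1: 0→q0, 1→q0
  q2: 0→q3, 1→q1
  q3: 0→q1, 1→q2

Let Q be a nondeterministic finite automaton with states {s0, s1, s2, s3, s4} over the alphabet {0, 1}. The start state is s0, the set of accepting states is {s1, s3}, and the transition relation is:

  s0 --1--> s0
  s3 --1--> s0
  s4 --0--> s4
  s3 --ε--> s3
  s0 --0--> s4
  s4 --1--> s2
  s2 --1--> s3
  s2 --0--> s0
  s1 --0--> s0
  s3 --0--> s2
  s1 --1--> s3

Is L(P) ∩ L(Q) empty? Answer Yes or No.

Yes

Exploring the product automaton P × Q from the start pair (q0, s0), following both machines on each input symbol, reaches 7 state pairs: (q0, s0), (q1, s4), (q0, s4), (q0, s2), (q1, s0), (q0, s3), (q1, s2).
P accepts in {q1, q2, q3} and Q accepts in {s1, s3}; no reachable pair has both components accepting, so no string drives both machines to acceptance simultaneously and L(P) ∩ L(Q) = ∅.
So no string is accepted by both, and the intersection is empty.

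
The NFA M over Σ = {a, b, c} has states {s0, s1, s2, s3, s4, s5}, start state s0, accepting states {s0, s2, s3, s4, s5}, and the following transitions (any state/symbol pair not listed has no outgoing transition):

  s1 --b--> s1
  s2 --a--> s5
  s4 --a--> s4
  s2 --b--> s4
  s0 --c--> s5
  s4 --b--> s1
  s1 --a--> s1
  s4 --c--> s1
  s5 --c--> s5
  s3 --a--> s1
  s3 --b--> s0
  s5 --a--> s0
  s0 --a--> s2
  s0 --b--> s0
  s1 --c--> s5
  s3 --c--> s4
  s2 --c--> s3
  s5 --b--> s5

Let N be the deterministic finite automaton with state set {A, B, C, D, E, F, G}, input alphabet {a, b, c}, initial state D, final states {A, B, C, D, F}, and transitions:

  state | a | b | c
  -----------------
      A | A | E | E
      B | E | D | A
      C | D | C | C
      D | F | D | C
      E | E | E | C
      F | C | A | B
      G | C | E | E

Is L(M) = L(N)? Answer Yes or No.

Yes

Exploring the product automaton M × N from the start pair (s0, D), following both machines on each input symbol, reaches 6 state pairs: (s0, D), (s2, F), (s5, C), (s4, A), (s3, B), (s1, E).
M accepts in {s0, s2, s3, s4, s5} and N accepts in {A, B, C, D, F}. In every reachable pair the two components are either both accepting — (s0, D), (s2, F), (s5, C), (s4, A), (s3, B) — or both non-accepting, so no string is accepted by exactly one of the machines: L(M) \ L(N) and L(N) \ L(M) are both empty.
Hence every string is accepted by M iff it is accepted by N, and the two languages coincide.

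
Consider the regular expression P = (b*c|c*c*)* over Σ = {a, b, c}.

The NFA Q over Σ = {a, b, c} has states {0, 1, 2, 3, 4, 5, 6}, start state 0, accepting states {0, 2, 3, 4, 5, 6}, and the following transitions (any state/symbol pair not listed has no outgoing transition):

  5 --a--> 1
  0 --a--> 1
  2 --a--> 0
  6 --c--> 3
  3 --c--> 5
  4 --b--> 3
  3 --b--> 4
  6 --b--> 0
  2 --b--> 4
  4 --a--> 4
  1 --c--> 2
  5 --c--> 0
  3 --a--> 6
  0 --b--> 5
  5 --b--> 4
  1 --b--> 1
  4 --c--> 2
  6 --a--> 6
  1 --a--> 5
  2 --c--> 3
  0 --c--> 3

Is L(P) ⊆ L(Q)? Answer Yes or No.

Converting the expression P to a DFA (subset construction, then merging equivalent states) gives the minimal DFA with states {p0, p1, p2}, start state p0, accepting states {p0} and transitions p0: a→p1, b→p2, c→p0; p1: a→p1, b→p1, c→p1; p2: a→p1, b→p2, c→p0.
Exploring the product automaton P × Q from the start pair (p0, 0), following both machines on each input symbol, reaches 14 state pairs: (p0, 0), (p1, 1), (p2, 5), (p0, 3), (p1, 5), (p1, 2), (p2, 4), (p1, 6), (p0, 5), (p1, 4), (p1, 0), (p1, 3), (p2, 3), (p0, 2).
P accepts in {p0} and Q accepts in {0, 2, 3, 4, 5, 6}. The reachable pairs whose P-component is accepting are (p0, 0), (p0, 3), (p0, 5), (p0, 2); in each of them the Q-component is accepting too, so the product for L(P) \ L(Q) (P-component accepting, Q-component rejecting) has no reachable accepting pair and the difference is empty.
Hence every string in L(P) is also in L(Q).

Yes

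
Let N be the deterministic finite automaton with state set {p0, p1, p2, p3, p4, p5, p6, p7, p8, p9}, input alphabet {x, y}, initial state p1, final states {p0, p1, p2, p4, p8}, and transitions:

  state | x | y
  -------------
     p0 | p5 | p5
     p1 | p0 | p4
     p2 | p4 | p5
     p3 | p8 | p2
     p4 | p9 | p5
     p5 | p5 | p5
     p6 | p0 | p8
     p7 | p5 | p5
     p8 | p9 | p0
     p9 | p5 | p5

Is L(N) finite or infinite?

finite

The useful states (reachable from p1 and able to reach an accepting state) are {p0, p1, p4}.
Restricted to these states the transition graph has no cycle, so every accepting path has bounded length and L is finite.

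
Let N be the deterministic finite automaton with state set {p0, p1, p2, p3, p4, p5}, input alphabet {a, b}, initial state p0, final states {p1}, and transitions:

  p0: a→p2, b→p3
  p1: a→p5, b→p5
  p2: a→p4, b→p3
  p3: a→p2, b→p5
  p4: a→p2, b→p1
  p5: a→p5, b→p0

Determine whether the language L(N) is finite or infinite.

infinite

State p2 is reachable from the start and can reach an accepting state, and it lies on the cycle p2 → p3 → p2.
Traversing that cycle any number of times yields accepted strings of unbounded length, so the language is infinite.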